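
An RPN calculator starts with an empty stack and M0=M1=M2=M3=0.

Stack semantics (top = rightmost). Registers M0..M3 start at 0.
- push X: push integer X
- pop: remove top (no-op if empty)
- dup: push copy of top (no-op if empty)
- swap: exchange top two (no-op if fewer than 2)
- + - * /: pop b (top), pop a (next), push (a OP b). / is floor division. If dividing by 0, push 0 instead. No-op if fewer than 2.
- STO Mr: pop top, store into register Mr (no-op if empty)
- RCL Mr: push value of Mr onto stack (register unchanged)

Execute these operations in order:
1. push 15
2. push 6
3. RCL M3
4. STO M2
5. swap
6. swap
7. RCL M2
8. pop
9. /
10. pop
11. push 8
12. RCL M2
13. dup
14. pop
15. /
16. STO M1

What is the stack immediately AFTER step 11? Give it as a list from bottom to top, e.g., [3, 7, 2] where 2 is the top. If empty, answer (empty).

After op 1 (push 15): stack=[15] mem=[0,0,0,0]
After op 2 (push 6): stack=[15,6] mem=[0,0,0,0]
After op 3 (RCL M3): stack=[15,6,0] mem=[0,0,0,0]
After op 4 (STO M2): stack=[15,6] mem=[0,0,0,0]
After op 5 (swap): stack=[6,15] mem=[0,0,0,0]
After op 6 (swap): stack=[15,6] mem=[0,0,0,0]
After op 7 (RCL M2): stack=[15,6,0] mem=[0,0,0,0]
After op 8 (pop): stack=[15,6] mem=[0,0,0,0]
After op 9 (/): stack=[2] mem=[0,0,0,0]
After op 10 (pop): stack=[empty] mem=[0,0,0,0]
After op 11 (push 8): stack=[8] mem=[0,0,0,0]

[8]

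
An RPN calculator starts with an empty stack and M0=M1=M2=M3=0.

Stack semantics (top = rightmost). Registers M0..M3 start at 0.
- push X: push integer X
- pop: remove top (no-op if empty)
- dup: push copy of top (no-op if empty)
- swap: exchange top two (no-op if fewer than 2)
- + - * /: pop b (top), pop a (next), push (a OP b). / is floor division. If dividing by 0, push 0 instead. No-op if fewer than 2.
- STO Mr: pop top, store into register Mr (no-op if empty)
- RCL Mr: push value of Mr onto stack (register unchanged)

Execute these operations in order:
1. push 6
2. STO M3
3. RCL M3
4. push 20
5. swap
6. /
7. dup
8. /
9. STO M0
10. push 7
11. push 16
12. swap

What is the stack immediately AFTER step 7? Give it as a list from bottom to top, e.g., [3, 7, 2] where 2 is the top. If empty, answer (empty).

After op 1 (push 6): stack=[6] mem=[0,0,0,0]
After op 2 (STO M3): stack=[empty] mem=[0,0,0,6]
After op 3 (RCL M3): stack=[6] mem=[0,0,0,6]
After op 4 (push 20): stack=[6,20] mem=[0,0,0,6]
After op 5 (swap): stack=[20,6] mem=[0,0,0,6]
After op 6 (/): stack=[3] mem=[0,0,0,6]
After op 7 (dup): stack=[3,3] mem=[0,0,0,6]

[3, 3]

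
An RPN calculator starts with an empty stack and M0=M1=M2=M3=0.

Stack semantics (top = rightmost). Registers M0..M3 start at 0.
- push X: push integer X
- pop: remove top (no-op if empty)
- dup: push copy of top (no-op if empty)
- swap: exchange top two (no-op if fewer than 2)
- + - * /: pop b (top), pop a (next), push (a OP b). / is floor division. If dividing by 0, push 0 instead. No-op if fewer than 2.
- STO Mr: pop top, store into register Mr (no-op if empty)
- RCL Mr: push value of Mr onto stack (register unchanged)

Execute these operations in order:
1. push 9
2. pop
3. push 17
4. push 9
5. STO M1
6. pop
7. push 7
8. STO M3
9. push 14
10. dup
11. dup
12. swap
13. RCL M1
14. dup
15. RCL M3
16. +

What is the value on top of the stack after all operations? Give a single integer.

After op 1 (push 9): stack=[9] mem=[0,0,0,0]
After op 2 (pop): stack=[empty] mem=[0,0,0,0]
After op 3 (push 17): stack=[17] mem=[0,0,0,0]
After op 4 (push 9): stack=[17,9] mem=[0,0,0,0]
After op 5 (STO M1): stack=[17] mem=[0,9,0,0]
After op 6 (pop): stack=[empty] mem=[0,9,0,0]
After op 7 (push 7): stack=[7] mem=[0,9,0,0]
After op 8 (STO M3): stack=[empty] mem=[0,9,0,7]
After op 9 (push 14): stack=[14] mem=[0,9,0,7]
After op 10 (dup): stack=[14,14] mem=[0,9,0,7]
After op 11 (dup): stack=[14,14,14] mem=[0,9,0,7]
After op 12 (swap): stack=[14,14,14] mem=[0,9,0,7]
After op 13 (RCL M1): stack=[14,14,14,9] mem=[0,9,0,7]
After op 14 (dup): stack=[14,14,14,9,9] mem=[0,9,0,7]
After op 15 (RCL M3): stack=[14,14,14,9,9,7] mem=[0,9,0,7]
After op 16 (+): stack=[14,14,14,9,16] mem=[0,9,0,7]

Answer: 16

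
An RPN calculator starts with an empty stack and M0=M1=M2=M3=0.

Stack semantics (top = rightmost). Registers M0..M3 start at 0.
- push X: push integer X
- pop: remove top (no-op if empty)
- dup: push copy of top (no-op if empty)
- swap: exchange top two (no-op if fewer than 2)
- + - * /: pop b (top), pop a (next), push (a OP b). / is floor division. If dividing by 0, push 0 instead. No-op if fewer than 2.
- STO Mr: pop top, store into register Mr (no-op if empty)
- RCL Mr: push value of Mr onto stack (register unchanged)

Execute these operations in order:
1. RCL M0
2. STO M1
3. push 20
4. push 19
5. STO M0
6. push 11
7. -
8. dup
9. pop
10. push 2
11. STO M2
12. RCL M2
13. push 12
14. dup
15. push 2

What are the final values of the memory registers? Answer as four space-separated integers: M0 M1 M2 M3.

After op 1 (RCL M0): stack=[0] mem=[0,0,0,0]
After op 2 (STO M1): stack=[empty] mem=[0,0,0,0]
After op 3 (push 20): stack=[20] mem=[0,0,0,0]
After op 4 (push 19): stack=[20,19] mem=[0,0,0,0]
After op 5 (STO M0): stack=[20] mem=[19,0,0,0]
After op 6 (push 11): stack=[20,11] mem=[19,0,0,0]
After op 7 (-): stack=[9] mem=[19,0,0,0]
After op 8 (dup): stack=[9,9] mem=[19,0,0,0]
After op 9 (pop): stack=[9] mem=[19,0,0,0]
After op 10 (push 2): stack=[9,2] mem=[19,0,0,0]
After op 11 (STO M2): stack=[9] mem=[19,0,2,0]
After op 12 (RCL M2): stack=[9,2] mem=[19,0,2,0]
After op 13 (push 12): stack=[9,2,12] mem=[19,0,2,0]
After op 14 (dup): stack=[9,2,12,12] mem=[19,0,2,0]
After op 15 (push 2): stack=[9,2,12,12,2] mem=[19,0,2,0]

Answer: 19 0 2 0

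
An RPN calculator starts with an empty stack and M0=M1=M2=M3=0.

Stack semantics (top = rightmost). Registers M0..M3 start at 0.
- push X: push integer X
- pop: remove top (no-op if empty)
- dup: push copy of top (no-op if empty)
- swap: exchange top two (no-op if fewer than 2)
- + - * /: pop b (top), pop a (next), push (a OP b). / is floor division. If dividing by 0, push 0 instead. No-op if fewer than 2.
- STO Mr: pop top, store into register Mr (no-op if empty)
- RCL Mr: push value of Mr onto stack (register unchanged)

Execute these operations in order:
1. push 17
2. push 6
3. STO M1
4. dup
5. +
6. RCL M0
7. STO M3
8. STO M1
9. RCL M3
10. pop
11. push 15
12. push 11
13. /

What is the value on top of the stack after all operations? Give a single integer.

After op 1 (push 17): stack=[17] mem=[0,0,0,0]
After op 2 (push 6): stack=[17,6] mem=[0,0,0,0]
After op 3 (STO M1): stack=[17] mem=[0,6,0,0]
After op 4 (dup): stack=[17,17] mem=[0,6,0,0]
After op 5 (+): stack=[34] mem=[0,6,0,0]
After op 6 (RCL M0): stack=[34,0] mem=[0,6,0,0]
After op 7 (STO M3): stack=[34] mem=[0,6,0,0]
After op 8 (STO M1): stack=[empty] mem=[0,34,0,0]
After op 9 (RCL M3): stack=[0] mem=[0,34,0,0]
After op 10 (pop): stack=[empty] mem=[0,34,0,0]
After op 11 (push 15): stack=[15] mem=[0,34,0,0]
After op 12 (push 11): stack=[15,11] mem=[0,34,0,0]
After op 13 (/): stack=[1] mem=[0,34,0,0]

Answer: 1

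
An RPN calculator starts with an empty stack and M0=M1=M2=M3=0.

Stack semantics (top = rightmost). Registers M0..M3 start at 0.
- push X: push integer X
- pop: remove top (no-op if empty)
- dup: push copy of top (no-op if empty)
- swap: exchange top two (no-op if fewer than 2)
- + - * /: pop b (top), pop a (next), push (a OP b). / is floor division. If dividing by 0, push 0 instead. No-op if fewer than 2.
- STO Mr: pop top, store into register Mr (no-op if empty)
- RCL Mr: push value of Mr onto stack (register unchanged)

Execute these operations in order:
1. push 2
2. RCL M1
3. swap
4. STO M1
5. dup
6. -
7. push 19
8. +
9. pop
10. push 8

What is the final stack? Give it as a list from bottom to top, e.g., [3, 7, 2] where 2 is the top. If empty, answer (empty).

Answer: [8]

Derivation:
After op 1 (push 2): stack=[2] mem=[0,0,0,0]
After op 2 (RCL M1): stack=[2,0] mem=[0,0,0,0]
After op 3 (swap): stack=[0,2] mem=[0,0,0,0]
After op 4 (STO M1): stack=[0] mem=[0,2,0,0]
After op 5 (dup): stack=[0,0] mem=[0,2,0,0]
After op 6 (-): stack=[0] mem=[0,2,0,0]
After op 7 (push 19): stack=[0,19] mem=[0,2,0,0]
After op 8 (+): stack=[19] mem=[0,2,0,0]
After op 9 (pop): stack=[empty] mem=[0,2,0,0]
After op 10 (push 8): stack=[8] mem=[0,2,0,0]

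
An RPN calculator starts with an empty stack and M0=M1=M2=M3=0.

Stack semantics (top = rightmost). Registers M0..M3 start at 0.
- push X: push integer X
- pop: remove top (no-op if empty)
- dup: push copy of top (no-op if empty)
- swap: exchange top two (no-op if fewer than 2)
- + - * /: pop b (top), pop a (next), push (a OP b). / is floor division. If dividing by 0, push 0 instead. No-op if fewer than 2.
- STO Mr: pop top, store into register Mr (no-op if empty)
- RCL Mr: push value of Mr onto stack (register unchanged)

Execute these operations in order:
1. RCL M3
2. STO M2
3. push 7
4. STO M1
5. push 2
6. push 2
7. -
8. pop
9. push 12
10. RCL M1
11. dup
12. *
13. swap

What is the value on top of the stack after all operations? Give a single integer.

After op 1 (RCL M3): stack=[0] mem=[0,0,0,0]
After op 2 (STO M2): stack=[empty] mem=[0,0,0,0]
After op 3 (push 7): stack=[7] mem=[0,0,0,0]
After op 4 (STO M1): stack=[empty] mem=[0,7,0,0]
After op 5 (push 2): stack=[2] mem=[0,7,0,0]
After op 6 (push 2): stack=[2,2] mem=[0,7,0,0]
After op 7 (-): stack=[0] mem=[0,7,0,0]
After op 8 (pop): stack=[empty] mem=[0,7,0,0]
After op 9 (push 12): stack=[12] mem=[0,7,0,0]
After op 10 (RCL M1): stack=[12,7] mem=[0,7,0,0]
After op 11 (dup): stack=[12,7,7] mem=[0,7,0,0]
After op 12 (*): stack=[12,49] mem=[0,7,0,0]
After op 13 (swap): stack=[49,12] mem=[0,7,0,0]

Answer: 12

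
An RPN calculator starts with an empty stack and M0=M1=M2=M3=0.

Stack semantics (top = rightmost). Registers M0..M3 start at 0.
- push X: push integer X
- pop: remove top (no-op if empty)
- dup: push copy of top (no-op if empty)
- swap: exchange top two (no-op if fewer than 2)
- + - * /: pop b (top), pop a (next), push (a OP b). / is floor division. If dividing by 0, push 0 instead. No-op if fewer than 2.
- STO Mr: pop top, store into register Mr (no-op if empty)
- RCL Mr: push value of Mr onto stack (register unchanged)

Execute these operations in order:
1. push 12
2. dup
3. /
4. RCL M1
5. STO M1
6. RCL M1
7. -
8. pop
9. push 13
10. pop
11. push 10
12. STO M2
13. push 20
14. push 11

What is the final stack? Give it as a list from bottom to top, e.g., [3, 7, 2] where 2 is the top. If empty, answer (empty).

Answer: [20, 11]

Derivation:
After op 1 (push 12): stack=[12] mem=[0,0,0,0]
After op 2 (dup): stack=[12,12] mem=[0,0,0,0]
After op 3 (/): stack=[1] mem=[0,0,0,0]
After op 4 (RCL M1): stack=[1,0] mem=[0,0,0,0]
After op 5 (STO M1): stack=[1] mem=[0,0,0,0]
After op 6 (RCL M1): stack=[1,0] mem=[0,0,0,0]
After op 7 (-): stack=[1] mem=[0,0,0,0]
After op 8 (pop): stack=[empty] mem=[0,0,0,0]
After op 9 (push 13): stack=[13] mem=[0,0,0,0]
After op 10 (pop): stack=[empty] mem=[0,0,0,0]
After op 11 (push 10): stack=[10] mem=[0,0,0,0]
After op 12 (STO M2): stack=[empty] mem=[0,0,10,0]
After op 13 (push 20): stack=[20] mem=[0,0,10,0]
After op 14 (push 11): stack=[20,11] mem=[0,0,10,0]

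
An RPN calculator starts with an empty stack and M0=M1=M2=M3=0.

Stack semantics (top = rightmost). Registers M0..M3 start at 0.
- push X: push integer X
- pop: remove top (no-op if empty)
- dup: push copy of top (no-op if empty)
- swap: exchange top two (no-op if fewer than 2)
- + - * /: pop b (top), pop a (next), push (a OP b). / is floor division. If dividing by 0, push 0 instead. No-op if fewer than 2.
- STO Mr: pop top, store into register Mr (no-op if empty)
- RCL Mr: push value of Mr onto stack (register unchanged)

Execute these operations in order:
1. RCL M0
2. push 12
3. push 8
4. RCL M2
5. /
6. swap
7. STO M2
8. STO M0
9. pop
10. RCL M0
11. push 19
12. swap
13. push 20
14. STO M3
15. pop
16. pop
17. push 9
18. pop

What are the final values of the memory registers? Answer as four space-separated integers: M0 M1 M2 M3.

After op 1 (RCL M0): stack=[0] mem=[0,0,0,0]
After op 2 (push 12): stack=[0,12] mem=[0,0,0,0]
After op 3 (push 8): stack=[0,12,8] mem=[0,0,0,0]
After op 4 (RCL M2): stack=[0,12,8,0] mem=[0,0,0,0]
After op 5 (/): stack=[0,12,0] mem=[0,0,0,0]
After op 6 (swap): stack=[0,0,12] mem=[0,0,0,0]
After op 7 (STO M2): stack=[0,0] mem=[0,0,12,0]
After op 8 (STO M0): stack=[0] mem=[0,0,12,0]
After op 9 (pop): stack=[empty] mem=[0,0,12,0]
After op 10 (RCL M0): stack=[0] mem=[0,0,12,0]
After op 11 (push 19): stack=[0,19] mem=[0,0,12,0]
After op 12 (swap): stack=[19,0] mem=[0,0,12,0]
After op 13 (push 20): stack=[19,0,20] mem=[0,0,12,0]
After op 14 (STO M3): stack=[19,0] mem=[0,0,12,20]
After op 15 (pop): stack=[19] mem=[0,0,12,20]
After op 16 (pop): stack=[empty] mem=[0,0,12,20]
After op 17 (push 9): stack=[9] mem=[0,0,12,20]
After op 18 (pop): stack=[empty] mem=[0,0,12,20]

Answer: 0 0 12 20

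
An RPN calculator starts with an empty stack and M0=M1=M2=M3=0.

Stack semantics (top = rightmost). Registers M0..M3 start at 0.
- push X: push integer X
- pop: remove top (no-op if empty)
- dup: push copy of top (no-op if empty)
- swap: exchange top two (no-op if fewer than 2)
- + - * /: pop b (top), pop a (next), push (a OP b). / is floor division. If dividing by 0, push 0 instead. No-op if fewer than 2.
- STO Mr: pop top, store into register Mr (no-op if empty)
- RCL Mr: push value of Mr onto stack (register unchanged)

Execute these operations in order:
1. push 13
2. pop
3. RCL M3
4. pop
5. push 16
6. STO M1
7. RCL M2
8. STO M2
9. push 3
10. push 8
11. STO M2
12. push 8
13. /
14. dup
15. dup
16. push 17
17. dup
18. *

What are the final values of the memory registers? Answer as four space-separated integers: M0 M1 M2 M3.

After op 1 (push 13): stack=[13] mem=[0,0,0,0]
After op 2 (pop): stack=[empty] mem=[0,0,0,0]
After op 3 (RCL M3): stack=[0] mem=[0,0,0,0]
After op 4 (pop): stack=[empty] mem=[0,0,0,0]
After op 5 (push 16): stack=[16] mem=[0,0,0,0]
After op 6 (STO M1): stack=[empty] mem=[0,16,0,0]
After op 7 (RCL M2): stack=[0] mem=[0,16,0,0]
After op 8 (STO M2): stack=[empty] mem=[0,16,0,0]
After op 9 (push 3): stack=[3] mem=[0,16,0,0]
After op 10 (push 8): stack=[3,8] mem=[0,16,0,0]
After op 11 (STO M2): stack=[3] mem=[0,16,8,0]
After op 12 (push 8): stack=[3,8] mem=[0,16,8,0]
After op 13 (/): stack=[0] mem=[0,16,8,0]
After op 14 (dup): stack=[0,0] mem=[0,16,8,0]
After op 15 (dup): stack=[0,0,0] mem=[0,16,8,0]
After op 16 (push 17): stack=[0,0,0,17] mem=[0,16,8,0]
After op 17 (dup): stack=[0,0,0,17,17] mem=[0,16,8,0]
After op 18 (*): stack=[0,0,0,289] mem=[0,16,8,0]

Answer: 0 16 8 0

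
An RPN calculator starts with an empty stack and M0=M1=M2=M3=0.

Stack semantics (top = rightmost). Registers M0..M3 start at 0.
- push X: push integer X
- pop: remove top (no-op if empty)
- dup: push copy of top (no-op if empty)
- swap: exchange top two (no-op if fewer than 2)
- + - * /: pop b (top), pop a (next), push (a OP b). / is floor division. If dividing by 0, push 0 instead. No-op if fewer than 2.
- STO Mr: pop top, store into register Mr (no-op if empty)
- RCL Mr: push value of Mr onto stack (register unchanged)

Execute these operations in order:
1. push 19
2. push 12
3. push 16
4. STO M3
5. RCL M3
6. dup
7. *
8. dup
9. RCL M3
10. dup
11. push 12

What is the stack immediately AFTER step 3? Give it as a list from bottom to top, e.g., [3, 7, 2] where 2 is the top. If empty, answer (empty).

After op 1 (push 19): stack=[19] mem=[0,0,0,0]
After op 2 (push 12): stack=[19,12] mem=[0,0,0,0]
After op 3 (push 16): stack=[19,12,16] mem=[0,0,0,0]

[19, 12, 16]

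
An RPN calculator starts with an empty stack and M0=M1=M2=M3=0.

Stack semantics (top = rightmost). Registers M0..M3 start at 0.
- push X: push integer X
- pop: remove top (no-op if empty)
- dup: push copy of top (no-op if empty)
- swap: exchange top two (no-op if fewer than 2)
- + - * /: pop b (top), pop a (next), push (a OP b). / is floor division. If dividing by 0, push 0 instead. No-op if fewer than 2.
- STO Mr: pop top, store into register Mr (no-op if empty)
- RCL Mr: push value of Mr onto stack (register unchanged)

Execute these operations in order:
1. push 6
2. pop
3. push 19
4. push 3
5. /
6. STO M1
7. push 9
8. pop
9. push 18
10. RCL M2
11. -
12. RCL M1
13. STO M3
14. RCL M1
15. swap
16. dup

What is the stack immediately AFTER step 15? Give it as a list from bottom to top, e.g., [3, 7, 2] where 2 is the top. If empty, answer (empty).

After op 1 (push 6): stack=[6] mem=[0,0,0,0]
After op 2 (pop): stack=[empty] mem=[0,0,0,0]
After op 3 (push 19): stack=[19] mem=[0,0,0,0]
After op 4 (push 3): stack=[19,3] mem=[0,0,0,0]
After op 5 (/): stack=[6] mem=[0,0,0,0]
After op 6 (STO M1): stack=[empty] mem=[0,6,0,0]
After op 7 (push 9): stack=[9] mem=[0,6,0,0]
After op 8 (pop): stack=[empty] mem=[0,6,0,0]
After op 9 (push 18): stack=[18] mem=[0,6,0,0]
After op 10 (RCL M2): stack=[18,0] mem=[0,6,0,0]
After op 11 (-): stack=[18] mem=[0,6,0,0]
After op 12 (RCL M1): stack=[18,6] mem=[0,6,0,0]
After op 13 (STO M3): stack=[18] mem=[0,6,0,6]
After op 14 (RCL M1): stack=[18,6] mem=[0,6,0,6]
After op 15 (swap): stack=[6,18] mem=[0,6,0,6]

[6, 18]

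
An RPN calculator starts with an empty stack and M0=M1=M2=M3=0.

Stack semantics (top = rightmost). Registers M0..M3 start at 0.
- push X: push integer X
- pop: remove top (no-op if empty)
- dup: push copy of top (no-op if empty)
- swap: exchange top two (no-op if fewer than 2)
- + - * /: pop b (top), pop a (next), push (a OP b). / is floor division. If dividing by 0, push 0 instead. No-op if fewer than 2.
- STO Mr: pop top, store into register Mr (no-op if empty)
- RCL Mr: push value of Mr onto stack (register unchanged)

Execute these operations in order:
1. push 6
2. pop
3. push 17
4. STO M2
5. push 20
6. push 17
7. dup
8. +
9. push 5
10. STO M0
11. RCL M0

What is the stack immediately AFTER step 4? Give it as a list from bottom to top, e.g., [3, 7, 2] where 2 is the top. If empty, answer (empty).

After op 1 (push 6): stack=[6] mem=[0,0,0,0]
After op 2 (pop): stack=[empty] mem=[0,0,0,0]
After op 3 (push 17): stack=[17] mem=[0,0,0,0]
After op 4 (STO M2): stack=[empty] mem=[0,0,17,0]

(empty)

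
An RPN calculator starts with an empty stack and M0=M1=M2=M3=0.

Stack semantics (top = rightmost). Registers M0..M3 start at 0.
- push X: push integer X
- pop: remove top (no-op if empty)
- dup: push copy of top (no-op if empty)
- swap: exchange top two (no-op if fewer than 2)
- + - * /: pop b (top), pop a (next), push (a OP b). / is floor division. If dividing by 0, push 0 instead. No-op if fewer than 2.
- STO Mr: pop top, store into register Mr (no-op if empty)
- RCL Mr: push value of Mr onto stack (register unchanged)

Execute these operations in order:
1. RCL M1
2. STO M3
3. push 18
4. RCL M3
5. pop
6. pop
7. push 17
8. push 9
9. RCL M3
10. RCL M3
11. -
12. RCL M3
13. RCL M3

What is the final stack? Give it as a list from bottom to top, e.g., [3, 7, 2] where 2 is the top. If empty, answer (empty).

Answer: [17, 9, 0, 0, 0]

Derivation:
After op 1 (RCL M1): stack=[0] mem=[0,0,0,0]
After op 2 (STO M3): stack=[empty] mem=[0,0,0,0]
After op 3 (push 18): stack=[18] mem=[0,0,0,0]
After op 4 (RCL M3): stack=[18,0] mem=[0,0,0,0]
After op 5 (pop): stack=[18] mem=[0,0,0,0]
After op 6 (pop): stack=[empty] mem=[0,0,0,0]
After op 7 (push 17): stack=[17] mem=[0,0,0,0]
After op 8 (push 9): stack=[17,9] mem=[0,0,0,0]
After op 9 (RCL M3): stack=[17,9,0] mem=[0,0,0,0]
After op 10 (RCL M3): stack=[17,9,0,0] mem=[0,0,0,0]
After op 11 (-): stack=[17,9,0] mem=[0,0,0,0]
After op 12 (RCL M3): stack=[17,9,0,0] mem=[0,0,0,0]
After op 13 (RCL M3): stack=[17,9,0,0,0] mem=[0,0,0,0]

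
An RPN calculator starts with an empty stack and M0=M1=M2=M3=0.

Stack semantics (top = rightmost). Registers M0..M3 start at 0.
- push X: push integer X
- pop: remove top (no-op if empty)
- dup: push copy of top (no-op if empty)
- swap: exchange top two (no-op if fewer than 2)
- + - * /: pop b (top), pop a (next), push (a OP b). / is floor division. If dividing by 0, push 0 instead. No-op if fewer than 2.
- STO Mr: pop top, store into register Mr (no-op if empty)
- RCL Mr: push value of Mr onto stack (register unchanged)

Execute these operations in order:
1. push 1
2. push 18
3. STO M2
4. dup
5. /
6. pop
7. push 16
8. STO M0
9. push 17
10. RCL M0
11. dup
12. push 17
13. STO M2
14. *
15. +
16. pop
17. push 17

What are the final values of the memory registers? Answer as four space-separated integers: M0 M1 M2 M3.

After op 1 (push 1): stack=[1] mem=[0,0,0,0]
After op 2 (push 18): stack=[1,18] mem=[0,0,0,0]
After op 3 (STO M2): stack=[1] mem=[0,0,18,0]
After op 4 (dup): stack=[1,1] mem=[0,0,18,0]
After op 5 (/): stack=[1] mem=[0,0,18,0]
After op 6 (pop): stack=[empty] mem=[0,0,18,0]
After op 7 (push 16): stack=[16] mem=[0,0,18,0]
After op 8 (STO M0): stack=[empty] mem=[16,0,18,0]
After op 9 (push 17): stack=[17] mem=[16,0,18,0]
After op 10 (RCL M0): stack=[17,16] mem=[16,0,18,0]
After op 11 (dup): stack=[17,16,16] mem=[16,0,18,0]
After op 12 (push 17): stack=[17,16,16,17] mem=[16,0,18,0]
After op 13 (STO M2): stack=[17,16,16] mem=[16,0,17,0]
After op 14 (*): stack=[17,256] mem=[16,0,17,0]
After op 15 (+): stack=[273] mem=[16,0,17,0]
After op 16 (pop): stack=[empty] mem=[16,0,17,0]
After op 17 (push 17): stack=[17] mem=[16,0,17,0]

Answer: 16 0 17 0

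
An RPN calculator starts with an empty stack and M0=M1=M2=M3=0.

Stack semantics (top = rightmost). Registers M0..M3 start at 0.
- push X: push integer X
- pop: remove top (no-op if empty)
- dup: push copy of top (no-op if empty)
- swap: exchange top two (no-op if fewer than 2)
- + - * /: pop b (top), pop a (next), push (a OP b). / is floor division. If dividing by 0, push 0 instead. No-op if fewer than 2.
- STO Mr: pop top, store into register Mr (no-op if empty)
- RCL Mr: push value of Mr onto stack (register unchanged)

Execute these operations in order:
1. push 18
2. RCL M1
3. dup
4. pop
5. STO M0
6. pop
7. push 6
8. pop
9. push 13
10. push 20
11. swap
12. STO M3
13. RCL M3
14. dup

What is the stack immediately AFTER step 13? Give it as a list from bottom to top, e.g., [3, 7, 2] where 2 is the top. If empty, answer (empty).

After op 1 (push 18): stack=[18] mem=[0,0,0,0]
After op 2 (RCL M1): stack=[18,0] mem=[0,0,0,0]
After op 3 (dup): stack=[18,0,0] mem=[0,0,0,0]
After op 4 (pop): stack=[18,0] mem=[0,0,0,0]
After op 5 (STO M0): stack=[18] mem=[0,0,0,0]
After op 6 (pop): stack=[empty] mem=[0,0,0,0]
After op 7 (push 6): stack=[6] mem=[0,0,0,0]
After op 8 (pop): stack=[empty] mem=[0,0,0,0]
After op 9 (push 13): stack=[13] mem=[0,0,0,0]
After op 10 (push 20): stack=[13,20] mem=[0,0,0,0]
After op 11 (swap): stack=[20,13] mem=[0,0,0,0]
After op 12 (STO M3): stack=[20] mem=[0,0,0,13]
After op 13 (RCL M3): stack=[20,13] mem=[0,0,0,13]

[20, 13]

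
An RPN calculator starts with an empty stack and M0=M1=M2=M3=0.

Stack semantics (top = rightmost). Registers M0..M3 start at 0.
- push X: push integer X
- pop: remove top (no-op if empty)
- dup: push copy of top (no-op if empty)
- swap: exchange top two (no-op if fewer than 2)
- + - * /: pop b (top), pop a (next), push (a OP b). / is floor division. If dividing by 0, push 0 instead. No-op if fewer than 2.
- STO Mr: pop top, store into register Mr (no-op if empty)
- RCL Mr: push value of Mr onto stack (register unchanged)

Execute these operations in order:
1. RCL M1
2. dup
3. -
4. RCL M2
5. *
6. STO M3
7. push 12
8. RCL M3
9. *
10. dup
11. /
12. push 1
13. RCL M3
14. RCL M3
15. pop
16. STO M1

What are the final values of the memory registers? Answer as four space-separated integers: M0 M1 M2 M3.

After op 1 (RCL M1): stack=[0] mem=[0,0,0,0]
After op 2 (dup): stack=[0,0] mem=[0,0,0,0]
After op 3 (-): stack=[0] mem=[0,0,0,0]
After op 4 (RCL M2): stack=[0,0] mem=[0,0,0,0]
After op 5 (*): stack=[0] mem=[0,0,0,0]
After op 6 (STO M3): stack=[empty] mem=[0,0,0,0]
After op 7 (push 12): stack=[12] mem=[0,0,0,0]
After op 8 (RCL M3): stack=[12,0] mem=[0,0,0,0]
After op 9 (*): stack=[0] mem=[0,0,0,0]
After op 10 (dup): stack=[0,0] mem=[0,0,0,0]
After op 11 (/): stack=[0] mem=[0,0,0,0]
After op 12 (push 1): stack=[0,1] mem=[0,0,0,0]
After op 13 (RCL M3): stack=[0,1,0] mem=[0,0,0,0]
After op 14 (RCL M3): stack=[0,1,0,0] mem=[0,0,0,0]
After op 15 (pop): stack=[0,1,0] mem=[0,0,0,0]
After op 16 (STO M1): stack=[0,1] mem=[0,0,0,0]

Answer: 0 0 0 0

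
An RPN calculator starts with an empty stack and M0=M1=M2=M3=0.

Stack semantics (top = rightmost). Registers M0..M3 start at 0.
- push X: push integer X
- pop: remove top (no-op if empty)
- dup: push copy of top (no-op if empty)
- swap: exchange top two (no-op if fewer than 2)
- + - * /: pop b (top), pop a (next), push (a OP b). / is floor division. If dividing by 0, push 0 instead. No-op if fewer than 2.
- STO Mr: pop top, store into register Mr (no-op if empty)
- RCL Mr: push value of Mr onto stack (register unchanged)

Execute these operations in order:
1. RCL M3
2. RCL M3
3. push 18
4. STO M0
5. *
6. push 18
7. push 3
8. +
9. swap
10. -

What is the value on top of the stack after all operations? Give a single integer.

Answer: 21

Derivation:
After op 1 (RCL M3): stack=[0] mem=[0,0,0,0]
After op 2 (RCL M3): stack=[0,0] mem=[0,0,0,0]
After op 3 (push 18): stack=[0,0,18] mem=[0,0,0,0]
After op 4 (STO M0): stack=[0,0] mem=[18,0,0,0]
After op 5 (*): stack=[0] mem=[18,0,0,0]
After op 6 (push 18): stack=[0,18] mem=[18,0,0,0]
After op 7 (push 3): stack=[0,18,3] mem=[18,0,0,0]
After op 8 (+): stack=[0,21] mem=[18,0,0,0]
After op 9 (swap): stack=[21,0] mem=[18,0,0,0]
After op 10 (-): stack=[21] mem=[18,0,0,0]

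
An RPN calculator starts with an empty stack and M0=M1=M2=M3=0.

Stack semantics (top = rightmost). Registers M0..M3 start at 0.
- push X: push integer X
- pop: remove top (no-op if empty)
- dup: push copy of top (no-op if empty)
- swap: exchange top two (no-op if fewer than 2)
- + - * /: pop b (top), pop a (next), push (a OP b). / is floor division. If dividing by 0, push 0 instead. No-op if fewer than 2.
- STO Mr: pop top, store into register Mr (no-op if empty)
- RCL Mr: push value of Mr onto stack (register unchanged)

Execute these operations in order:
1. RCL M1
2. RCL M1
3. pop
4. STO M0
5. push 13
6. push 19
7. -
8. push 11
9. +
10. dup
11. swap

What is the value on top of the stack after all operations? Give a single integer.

Answer: 5

Derivation:
After op 1 (RCL M1): stack=[0] mem=[0,0,0,0]
After op 2 (RCL M1): stack=[0,0] mem=[0,0,0,0]
After op 3 (pop): stack=[0] mem=[0,0,0,0]
After op 4 (STO M0): stack=[empty] mem=[0,0,0,0]
After op 5 (push 13): stack=[13] mem=[0,0,0,0]
After op 6 (push 19): stack=[13,19] mem=[0,0,0,0]
After op 7 (-): stack=[-6] mem=[0,0,0,0]
After op 8 (push 11): stack=[-6,11] mem=[0,0,0,0]
After op 9 (+): stack=[5] mem=[0,0,0,0]
After op 10 (dup): stack=[5,5] mem=[0,0,0,0]
After op 11 (swap): stack=[5,5] mem=[0,0,0,0]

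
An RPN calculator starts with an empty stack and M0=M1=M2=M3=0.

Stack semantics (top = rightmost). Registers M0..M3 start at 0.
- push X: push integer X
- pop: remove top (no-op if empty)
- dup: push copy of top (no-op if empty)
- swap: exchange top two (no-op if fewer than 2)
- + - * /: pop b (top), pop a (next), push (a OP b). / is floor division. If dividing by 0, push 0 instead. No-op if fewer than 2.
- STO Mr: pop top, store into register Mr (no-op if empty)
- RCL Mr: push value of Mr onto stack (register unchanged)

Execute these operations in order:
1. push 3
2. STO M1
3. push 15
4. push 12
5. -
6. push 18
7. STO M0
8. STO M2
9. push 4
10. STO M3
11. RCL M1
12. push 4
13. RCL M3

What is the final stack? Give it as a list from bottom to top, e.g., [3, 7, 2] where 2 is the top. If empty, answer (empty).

Answer: [3, 4, 4]

Derivation:
After op 1 (push 3): stack=[3] mem=[0,0,0,0]
After op 2 (STO M1): stack=[empty] mem=[0,3,0,0]
After op 3 (push 15): stack=[15] mem=[0,3,0,0]
After op 4 (push 12): stack=[15,12] mem=[0,3,0,0]
After op 5 (-): stack=[3] mem=[0,3,0,0]
After op 6 (push 18): stack=[3,18] mem=[0,3,0,0]
After op 7 (STO M0): stack=[3] mem=[18,3,0,0]
After op 8 (STO M2): stack=[empty] mem=[18,3,3,0]
After op 9 (push 4): stack=[4] mem=[18,3,3,0]
After op 10 (STO M3): stack=[empty] mem=[18,3,3,4]
After op 11 (RCL M1): stack=[3] mem=[18,3,3,4]
After op 12 (push 4): stack=[3,4] mem=[18,3,3,4]
After op 13 (RCL M3): stack=[3,4,4] mem=[18,3,3,4]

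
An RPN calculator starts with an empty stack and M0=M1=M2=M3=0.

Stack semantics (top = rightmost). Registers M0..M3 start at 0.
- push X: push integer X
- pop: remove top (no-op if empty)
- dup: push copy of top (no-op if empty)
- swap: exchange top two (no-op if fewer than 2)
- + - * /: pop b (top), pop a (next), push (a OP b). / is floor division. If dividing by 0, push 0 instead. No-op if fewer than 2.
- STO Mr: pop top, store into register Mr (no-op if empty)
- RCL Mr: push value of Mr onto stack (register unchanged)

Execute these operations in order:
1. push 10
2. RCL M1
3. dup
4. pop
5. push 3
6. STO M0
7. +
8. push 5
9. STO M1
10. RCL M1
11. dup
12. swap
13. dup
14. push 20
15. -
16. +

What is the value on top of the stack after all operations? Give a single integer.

After op 1 (push 10): stack=[10] mem=[0,0,0,0]
After op 2 (RCL M1): stack=[10,0] mem=[0,0,0,0]
After op 3 (dup): stack=[10,0,0] mem=[0,0,0,0]
After op 4 (pop): stack=[10,0] mem=[0,0,0,0]
After op 5 (push 3): stack=[10,0,3] mem=[0,0,0,0]
After op 6 (STO M0): stack=[10,0] mem=[3,0,0,0]
After op 7 (+): stack=[10] mem=[3,0,0,0]
After op 8 (push 5): stack=[10,5] mem=[3,0,0,0]
After op 9 (STO M1): stack=[10] mem=[3,5,0,0]
After op 10 (RCL M1): stack=[10,5] mem=[3,5,0,0]
After op 11 (dup): stack=[10,5,5] mem=[3,5,0,0]
After op 12 (swap): stack=[10,5,5] mem=[3,5,0,0]
After op 13 (dup): stack=[10,5,5,5] mem=[3,5,0,0]
After op 14 (push 20): stack=[10,5,5,5,20] mem=[3,5,0,0]
After op 15 (-): stack=[10,5,5,-15] mem=[3,5,0,0]
After op 16 (+): stack=[10,5,-10] mem=[3,5,0,0]

Answer: -10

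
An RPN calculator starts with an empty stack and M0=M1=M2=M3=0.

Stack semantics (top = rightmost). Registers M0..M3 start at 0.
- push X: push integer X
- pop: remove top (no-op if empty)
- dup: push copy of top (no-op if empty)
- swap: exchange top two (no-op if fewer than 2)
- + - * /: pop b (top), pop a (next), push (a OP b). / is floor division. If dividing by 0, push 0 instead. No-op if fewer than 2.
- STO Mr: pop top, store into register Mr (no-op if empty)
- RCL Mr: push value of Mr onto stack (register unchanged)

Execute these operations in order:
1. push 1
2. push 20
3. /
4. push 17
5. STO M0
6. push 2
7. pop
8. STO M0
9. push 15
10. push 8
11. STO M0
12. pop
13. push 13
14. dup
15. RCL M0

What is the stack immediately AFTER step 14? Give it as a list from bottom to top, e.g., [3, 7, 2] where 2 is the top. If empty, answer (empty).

After op 1 (push 1): stack=[1] mem=[0,0,0,0]
After op 2 (push 20): stack=[1,20] mem=[0,0,0,0]
After op 3 (/): stack=[0] mem=[0,0,0,0]
After op 4 (push 17): stack=[0,17] mem=[0,0,0,0]
After op 5 (STO M0): stack=[0] mem=[17,0,0,0]
After op 6 (push 2): stack=[0,2] mem=[17,0,0,0]
After op 7 (pop): stack=[0] mem=[17,0,0,0]
After op 8 (STO M0): stack=[empty] mem=[0,0,0,0]
After op 9 (push 15): stack=[15] mem=[0,0,0,0]
After op 10 (push 8): stack=[15,8] mem=[0,0,0,0]
After op 11 (STO M0): stack=[15] mem=[8,0,0,0]
After op 12 (pop): stack=[empty] mem=[8,0,0,0]
After op 13 (push 13): stack=[13] mem=[8,0,0,0]
After op 14 (dup): stack=[13,13] mem=[8,0,0,0]

[13, 13]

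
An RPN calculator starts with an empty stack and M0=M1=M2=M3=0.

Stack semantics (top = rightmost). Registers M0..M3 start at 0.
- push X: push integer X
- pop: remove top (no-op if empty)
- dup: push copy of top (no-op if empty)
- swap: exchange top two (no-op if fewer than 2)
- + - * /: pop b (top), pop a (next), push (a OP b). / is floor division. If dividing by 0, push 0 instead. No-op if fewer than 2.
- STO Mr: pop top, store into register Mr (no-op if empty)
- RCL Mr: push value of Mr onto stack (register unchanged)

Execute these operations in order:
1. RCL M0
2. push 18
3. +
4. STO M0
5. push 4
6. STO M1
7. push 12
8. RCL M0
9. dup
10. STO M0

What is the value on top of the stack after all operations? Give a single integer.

After op 1 (RCL M0): stack=[0] mem=[0,0,0,0]
After op 2 (push 18): stack=[0,18] mem=[0,0,0,0]
After op 3 (+): stack=[18] mem=[0,0,0,0]
After op 4 (STO M0): stack=[empty] mem=[18,0,0,0]
After op 5 (push 4): stack=[4] mem=[18,0,0,0]
After op 6 (STO M1): stack=[empty] mem=[18,4,0,0]
After op 7 (push 12): stack=[12] mem=[18,4,0,0]
After op 8 (RCL M0): stack=[12,18] mem=[18,4,0,0]
After op 9 (dup): stack=[12,18,18] mem=[18,4,0,0]
After op 10 (STO M0): stack=[12,18] mem=[18,4,0,0]

Answer: 18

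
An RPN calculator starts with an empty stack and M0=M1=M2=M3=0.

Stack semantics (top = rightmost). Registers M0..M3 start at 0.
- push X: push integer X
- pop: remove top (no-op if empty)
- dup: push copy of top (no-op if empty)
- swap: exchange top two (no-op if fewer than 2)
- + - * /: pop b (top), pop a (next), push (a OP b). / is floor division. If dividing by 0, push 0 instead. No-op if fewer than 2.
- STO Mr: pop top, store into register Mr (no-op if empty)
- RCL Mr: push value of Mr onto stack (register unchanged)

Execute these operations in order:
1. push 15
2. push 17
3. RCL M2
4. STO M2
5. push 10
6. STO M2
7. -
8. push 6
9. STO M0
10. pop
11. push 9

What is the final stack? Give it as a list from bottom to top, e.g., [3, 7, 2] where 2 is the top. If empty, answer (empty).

After op 1 (push 15): stack=[15] mem=[0,0,0,0]
After op 2 (push 17): stack=[15,17] mem=[0,0,0,0]
After op 3 (RCL M2): stack=[15,17,0] mem=[0,0,0,0]
After op 4 (STO M2): stack=[15,17] mem=[0,0,0,0]
After op 5 (push 10): stack=[15,17,10] mem=[0,0,0,0]
After op 6 (STO M2): stack=[15,17] mem=[0,0,10,0]
After op 7 (-): stack=[-2] mem=[0,0,10,0]
After op 8 (push 6): stack=[-2,6] mem=[0,0,10,0]
After op 9 (STO M0): stack=[-2] mem=[6,0,10,0]
After op 10 (pop): stack=[empty] mem=[6,0,10,0]
After op 11 (push 9): stack=[9] mem=[6,0,10,0]

Answer: [9]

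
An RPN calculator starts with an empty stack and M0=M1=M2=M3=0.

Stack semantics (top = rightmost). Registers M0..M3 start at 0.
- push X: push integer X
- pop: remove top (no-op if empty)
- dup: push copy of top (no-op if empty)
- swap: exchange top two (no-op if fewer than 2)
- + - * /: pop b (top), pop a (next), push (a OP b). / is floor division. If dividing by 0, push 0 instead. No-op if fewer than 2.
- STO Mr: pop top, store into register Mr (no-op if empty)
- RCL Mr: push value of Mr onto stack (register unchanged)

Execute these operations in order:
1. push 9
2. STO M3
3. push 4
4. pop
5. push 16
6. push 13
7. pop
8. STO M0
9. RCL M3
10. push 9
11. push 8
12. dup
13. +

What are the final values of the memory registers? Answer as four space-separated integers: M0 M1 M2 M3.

After op 1 (push 9): stack=[9] mem=[0,0,0,0]
After op 2 (STO M3): stack=[empty] mem=[0,0,0,9]
After op 3 (push 4): stack=[4] mem=[0,0,0,9]
After op 4 (pop): stack=[empty] mem=[0,0,0,9]
After op 5 (push 16): stack=[16] mem=[0,0,0,9]
After op 6 (push 13): stack=[16,13] mem=[0,0,0,9]
After op 7 (pop): stack=[16] mem=[0,0,0,9]
After op 8 (STO M0): stack=[empty] mem=[16,0,0,9]
After op 9 (RCL M3): stack=[9] mem=[16,0,0,9]
After op 10 (push 9): stack=[9,9] mem=[16,0,0,9]
After op 11 (push 8): stack=[9,9,8] mem=[16,0,0,9]
After op 12 (dup): stack=[9,9,8,8] mem=[16,0,0,9]
After op 13 (+): stack=[9,9,16] mem=[16,0,0,9]

Answer: 16 0 0 9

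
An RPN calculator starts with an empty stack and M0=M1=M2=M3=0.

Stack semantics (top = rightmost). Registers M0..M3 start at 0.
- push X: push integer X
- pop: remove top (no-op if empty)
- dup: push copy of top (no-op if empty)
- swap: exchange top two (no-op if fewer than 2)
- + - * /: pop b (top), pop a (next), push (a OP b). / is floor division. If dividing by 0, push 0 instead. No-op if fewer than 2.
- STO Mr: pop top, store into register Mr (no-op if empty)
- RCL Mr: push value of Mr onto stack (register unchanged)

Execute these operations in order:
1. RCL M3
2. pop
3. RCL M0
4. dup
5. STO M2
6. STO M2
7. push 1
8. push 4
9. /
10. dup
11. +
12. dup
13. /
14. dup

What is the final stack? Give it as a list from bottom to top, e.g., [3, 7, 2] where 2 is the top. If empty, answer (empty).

After op 1 (RCL M3): stack=[0] mem=[0,0,0,0]
After op 2 (pop): stack=[empty] mem=[0,0,0,0]
After op 3 (RCL M0): stack=[0] mem=[0,0,0,0]
After op 4 (dup): stack=[0,0] mem=[0,0,0,0]
After op 5 (STO M2): stack=[0] mem=[0,0,0,0]
After op 6 (STO M2): stack=[empty] mem=[0,0,0,0]
After op 7 (push 1): stack=[1] mem=[0,0,0,0]
After op 8 (push 4): stack=[1,4] mem=[0,0,0,0]
After op 9 (/): stack=[0] mem=[0,0,0,0]
After op 10 (dup): stack=[0,0] mem=[0,0,0,0]
After op 11 (+): stack=[0] mem=[0,0,0,0]
After op 12 (dup): stack=[0,0] mem=[0,0,0,0]
After op 13 (/): stack=[0] mem=[0,0,0,0]
After op 14 (dup): stack=[0,0] mem=[0,0,0,0]

Answer: [0, 0]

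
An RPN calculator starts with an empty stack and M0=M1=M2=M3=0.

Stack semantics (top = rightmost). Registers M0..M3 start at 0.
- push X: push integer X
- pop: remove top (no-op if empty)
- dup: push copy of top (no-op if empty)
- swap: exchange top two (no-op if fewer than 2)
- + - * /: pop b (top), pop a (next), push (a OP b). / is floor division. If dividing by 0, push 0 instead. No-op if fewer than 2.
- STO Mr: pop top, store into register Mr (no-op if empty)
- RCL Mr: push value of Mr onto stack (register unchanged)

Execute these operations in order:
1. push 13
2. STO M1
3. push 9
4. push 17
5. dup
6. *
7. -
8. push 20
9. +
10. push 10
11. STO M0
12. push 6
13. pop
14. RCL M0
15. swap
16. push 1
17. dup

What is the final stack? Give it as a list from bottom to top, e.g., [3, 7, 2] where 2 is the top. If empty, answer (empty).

After op 1 (push 13): stack=[13] mem=[0,0,0,0]
After op 2 (STO M1): stack=[empty] mem=[0,13,0,0]
After op 3 (push 9): stack=[9] mem=[0,13,0,0]
After op 4 (push 17): stack=[9,17] mem=[0,13,0,0]
After op 5 (dup): stack=[9,17,17] mem=[0,13,0,0]
After op 6 (*): stack=[9,289] mem=[0,13,0,0]
After op 7 (-): stack=[-280] mem=[0,13,0,0]
After op 8 (push 20): stack=[-280,20] mem=[0,13,0,0]
After op 9 (+): stack=[-260] mem=[0,13,0,0]
After op 10 (push 10): stack=[-260,10] mem=[0,13,0,0]
After op 11 (STO M0): stack=[-260] mem=[10,13,0,0]
After op 12 (push 6): stack=[-260,6] mem=[10,13,0,0]
After op 13 (pop): stack=[-260] mem=[10,13,0,0]
After op 14 (RCL M0): stack=[-260,10] mem=[10,13,0,0]
After op 15 (swap): stack=[10,-260] mem=[10,13,0,0]
After op 16 (push 1): stack=[10,-260,1] mem=[10,13,0,0]
After op 17 (dup): stack=[10,-260,1,1] mem=[10,13,0,0]

Answer: [10, -260, 1, 1]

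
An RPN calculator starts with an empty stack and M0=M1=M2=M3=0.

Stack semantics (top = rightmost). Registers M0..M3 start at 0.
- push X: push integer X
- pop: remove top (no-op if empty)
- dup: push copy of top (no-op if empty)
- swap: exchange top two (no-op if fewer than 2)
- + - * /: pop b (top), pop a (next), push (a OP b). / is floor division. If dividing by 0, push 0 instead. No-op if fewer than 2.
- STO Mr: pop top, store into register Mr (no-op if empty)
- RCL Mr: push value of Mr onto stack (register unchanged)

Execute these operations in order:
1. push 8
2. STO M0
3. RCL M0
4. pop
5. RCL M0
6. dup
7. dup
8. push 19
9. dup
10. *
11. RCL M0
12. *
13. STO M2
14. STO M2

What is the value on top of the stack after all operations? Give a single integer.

After op 1 (push 8): stack=[8] mem=[0,0,0,0]
After op 2 (STO M0): stack=[empty] mem=[8,0,0,0]
After op 3 (RCL M0): stack=[8] mem=[8,0,0,0]
After op 4 (pop): stack=[empty] mem=[8,0,0,0]
After op 5 (RCL M0): stack=[8] mem=[8,0,0,0]
After op 6 (dup): stack=[8,8] mem=[8,0,0,0]
After op 7 (dup): stack=[8,8,8] mem=[8,0,0,0]
After op 8 (push 19): stack=[8,8,8,19] mem=[8,0,0,0]
After op 9 (dup): stack=[8,8,8,19,19] mem=[8,0,0,0]
After op 10 (*): stack=[8,8,8,361] mem=[8,0,0,0]
After op 11 (RCL M0): stack=[8,8,8,361,8] mem=[8,0,0,0]
After op 12 (*): stack=[8,8,8,2888] mem=[8,0,0,0]
After op 13 (STO M2): stack=[8,8,8] mem=[8,0,2888,0]
After op 14 (STO M2): stack=[8,8] mem=[8,0,8,0]

Answer: 8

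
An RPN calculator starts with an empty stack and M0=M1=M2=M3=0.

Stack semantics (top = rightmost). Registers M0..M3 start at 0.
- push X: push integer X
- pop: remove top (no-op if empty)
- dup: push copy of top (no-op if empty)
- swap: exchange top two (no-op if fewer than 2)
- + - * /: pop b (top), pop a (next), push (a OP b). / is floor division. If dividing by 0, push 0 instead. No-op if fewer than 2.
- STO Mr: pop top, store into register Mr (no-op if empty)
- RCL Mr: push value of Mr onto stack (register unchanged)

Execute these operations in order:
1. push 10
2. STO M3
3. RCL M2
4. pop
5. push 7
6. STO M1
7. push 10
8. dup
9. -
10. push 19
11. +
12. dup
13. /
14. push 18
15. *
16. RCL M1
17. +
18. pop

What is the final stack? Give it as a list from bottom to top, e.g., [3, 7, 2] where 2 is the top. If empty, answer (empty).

After op 1 (push 10): stack=[10] mem=[0,0,0,0]
After op 2 (STO M3): stack=[empty] mem=[0,0,0,10]
After op 3 (RCL M2): stack=[0] mem=[0,0,0,10]
After op 4 (pop): stack=[empty] mem=[0,0,0,10]
After op 5 (push 7): stack=[7] mem=[0,0,0,10]
After op 6 (STO M1): stack=[empty] mem=[0,7,0,10]
After op 7 (push 10): stack=[10] mem=[0,7,0,10]
After op 8 (dup): stack=[10,10] mem=[0,7,0,10]
After op 9 (-): stack=[0] mem=[0,7,0,10]
After op 10 (push 19): stack=[0,19] mem=[0,7,0,10]
After op 11 (+): stack=[19] mem=[0,7,0,10]
After op 12 (dup): stack=[19,19] mem=[0,7,0,10]
After op 13 (/): stack=[1] mem=[0,7,0,10]
After op 14 (push 18): stack=[1,18] mem=[0,7,0,10]
After op 15 (*): stack=[18] mem=[0,7,0,10]
After op 16 (RCL M1): stack=[18,7] mem=[0,7,0,10]
After op 17 (+): stack=[25] mem=[0,7,0,10]
After op 18 (pop): stack=[empty] mem=[0,7,0,10]

Answer: (empty)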